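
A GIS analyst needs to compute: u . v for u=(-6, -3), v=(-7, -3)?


u . v = u_x*v_x + u_y*v_y = (-6)*(-7) + (-3)*(-3)
= 42 + 9 = 51

51


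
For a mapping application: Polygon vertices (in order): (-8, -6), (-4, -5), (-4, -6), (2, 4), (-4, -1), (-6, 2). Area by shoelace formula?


Shoelace sum: ((-8)*(-5) - (-4)*(-6)) + ((-4)*(-6) - (-4)*(-5)) + ((-4)*4 - 2*(-6)) + (2*(-1) - (-4)*4) + ((-4)*2 - (-6)*(-1)) + ((-6)*(-6) - (-8)*2)
= 68
Area = |68|/2 = 34

34


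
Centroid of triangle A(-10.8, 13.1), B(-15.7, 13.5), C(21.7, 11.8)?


Centroid = ((x_A+x_B+x_C)/3, (y_A+y_B+y_C)/3)
= (((-10.8)+(-15.7)+21.7)/3, (13.1+13.5+11.8)/3)
= (-1.6, 12.8)

(-1.6, 12.8)


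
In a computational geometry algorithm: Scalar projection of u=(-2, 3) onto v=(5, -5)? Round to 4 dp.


u.v = -25, |v| = sqrt(50) = 7.0711
Scalar projection = u.v / |v| = -25 / sqrt(50) = -3.5355

-3.5355


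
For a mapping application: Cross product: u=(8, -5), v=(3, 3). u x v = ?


u x v = u_x*v_y - u_y*v_x = 8*3 - (-5)*3
= 24 - (-15) = 39

39


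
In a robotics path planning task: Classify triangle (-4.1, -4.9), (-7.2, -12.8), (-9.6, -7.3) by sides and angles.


Side lengths squared: AB^2=72.02, BC^2=36.01, CA^2=36.01
Sorted: [36.01, 36.01, 72.02]
By sides: Isosceles, By angles: Right

Isosceles, Right


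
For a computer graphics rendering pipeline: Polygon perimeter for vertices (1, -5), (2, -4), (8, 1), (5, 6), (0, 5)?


Sides: (1, -5)->(2, -4): sqrt(2) = 1.414214, (2, -4)->(8, 1): sqrt(61) = 7.81025, (8, 1)->(5, 6): sqrt(34) = 5.830952, (5, 6)->(0, 5): sqrt(26) = 5.09902, (0, 5)->(1, -5): sqrt(101) = 10.049876
Sum = 30.204312
Perimeter = 30.2043

30.2043


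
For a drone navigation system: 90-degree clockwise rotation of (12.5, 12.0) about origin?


90° CW: (x,y) -> (y, -x)
(12.5,12) -> (12, -12.5)

(12, -12.5)


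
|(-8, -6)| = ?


|u| = sqrt((-8)^2 + (-6)^2) = sqrt(100) = 10

10


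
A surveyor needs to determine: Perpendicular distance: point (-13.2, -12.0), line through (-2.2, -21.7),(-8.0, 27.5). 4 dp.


|cross product| = 484.94
|line direction| = sqrt(2454.28) = 49.5407
Distance = 484.94/sqrt(2454.28) = 9.7887

9.7887


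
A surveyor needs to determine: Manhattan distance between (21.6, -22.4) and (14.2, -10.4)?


|21.6-14.2| + |(-22.4)-(-10.4)| = 7.4 + 12 = 19.4

19.4


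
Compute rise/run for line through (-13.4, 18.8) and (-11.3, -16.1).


slope = (y2-y1)/(x2-x1) = ((-16.1)-18.8)/((-11.3)-(-13.4)) = (-34.9)/2.1 = -16.619

-16.619


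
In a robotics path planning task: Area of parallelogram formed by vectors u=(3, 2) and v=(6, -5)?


|u x v| = |3*(-5) - 2*6|
= |(-15) - 12| = 27

27


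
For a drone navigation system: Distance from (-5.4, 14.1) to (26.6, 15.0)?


dx=32, dy=0.9
d^2 = 32^2 + 0.9^2 = 1024.81
d = sqrt(1024.81) = 32.0127

32.0127


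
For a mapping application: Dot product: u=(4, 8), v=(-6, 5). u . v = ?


u . v = u_x*v_x + u_y*v_y = 4*(-6) + 8*5
= (-24) + 40 = 16

16


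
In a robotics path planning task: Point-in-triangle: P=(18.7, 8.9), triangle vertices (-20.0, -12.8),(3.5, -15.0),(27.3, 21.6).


Cross products: AB x AP = 595.09, BC x BP = 12.5, CA x CP = 304.87
All same sign? yes

Yes, inside


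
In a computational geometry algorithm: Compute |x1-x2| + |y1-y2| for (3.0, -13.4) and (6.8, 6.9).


|3-6.8| + |(-13.4)-6.9| = 3.8 + 20.3 = 24.1

24.1


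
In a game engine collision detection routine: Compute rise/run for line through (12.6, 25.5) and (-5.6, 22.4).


slope = (y2-y1)/(x2-x1) = (22.4-25.5)/((-5.6)-12.6) = (-3.1)/(-18.2) = 0.1703

0.1703


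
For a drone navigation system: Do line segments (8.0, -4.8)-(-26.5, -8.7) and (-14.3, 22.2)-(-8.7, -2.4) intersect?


Cross products: d1=397.38, d2=-473.16, d3=-1018.47, d4=-147.93
d1*d2 < 0 and d3*d4 < 0? no

No, they don't intersect


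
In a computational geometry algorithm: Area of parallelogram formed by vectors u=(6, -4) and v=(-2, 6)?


|u x v| = |6*6 - (-4)*(-2)|
= |36 - 8| = 28

28


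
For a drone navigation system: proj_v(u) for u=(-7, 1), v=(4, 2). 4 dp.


u.v = -26, |v| = sqrt(20) = 4.4721
Scalar projection = u.v / |v| = -26 / sqrt(20) = -5.8138

-5.8138


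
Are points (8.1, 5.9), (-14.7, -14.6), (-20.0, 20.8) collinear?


Cross product: ((-14.7)-8.1)*(20.8-5.9) - ((-14.6)-5.9)*((-20)-8.1)
= -915.77

No, not collinear


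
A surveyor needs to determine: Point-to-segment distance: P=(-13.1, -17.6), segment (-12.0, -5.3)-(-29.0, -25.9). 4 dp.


Project P onto AB: t = 0.3814 (clamped to [0,1])
Closest point on segment: (-18.4839, -13.157)
Distance: 6.9805

6.9805


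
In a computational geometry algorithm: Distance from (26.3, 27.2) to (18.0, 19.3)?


dx=-8.3, dy=-7.9
d^2 = (-8.3)^2 + (-7.9)^2 = 131.3
d = sqrt(131.3) = 11.4586

11.4586


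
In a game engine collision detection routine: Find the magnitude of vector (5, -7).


|u| = sqrt(5^2 + (-7)^2) = sqrt(74) = 8.6023

8.6023


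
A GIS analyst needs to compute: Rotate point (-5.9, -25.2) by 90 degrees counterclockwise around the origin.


90° CCW: (x,y) -> (-y, x)
(-5.9,-25.2) -> (25.2, -5.9)

(25.2, -5.9)


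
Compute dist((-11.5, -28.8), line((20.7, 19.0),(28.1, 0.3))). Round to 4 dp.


|cross product| = 955.86
|line direction| = sqrt(404.45) = 20.1109
Distance = 955.86/sqrt(404.45) = 47.5293

47.5293


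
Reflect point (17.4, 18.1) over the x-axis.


Reflection over x-axis: (x,y) -> (x,-y)
(17.4, 18.1) -> (17.4, -18.1)

(17.4, -18.1)


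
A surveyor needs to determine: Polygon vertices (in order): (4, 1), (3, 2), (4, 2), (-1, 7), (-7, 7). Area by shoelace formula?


Shoelace sum: (4*2 - 3*1) + (3*2 - 4*2) + (4*7 - (-1)*2) + ((-1)*7 - (-7)*7) + ((-7)*1 - 4*7)
= 40
Area = |40|/2 = 20

20


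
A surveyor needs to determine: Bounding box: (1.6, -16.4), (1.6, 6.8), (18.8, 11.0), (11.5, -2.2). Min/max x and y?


x range: [1.6, 18.8]
y range: [-16.4, 11]
Bounding box: (1.6,-16.4) to (18.8,11)

(1.6,-16.4) to (18.8,11)


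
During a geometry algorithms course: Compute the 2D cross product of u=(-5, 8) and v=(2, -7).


u x v = u_x*v_y - u_y*v_x = (-5)*(-7) - 8*2
= 35 - 16 = 19

19


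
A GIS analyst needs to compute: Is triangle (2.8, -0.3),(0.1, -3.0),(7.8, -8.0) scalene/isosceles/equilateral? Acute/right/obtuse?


Side lengths squared: AB^2=14.58, BC^2=84.29, CA^2=84.29
Sorted: [14.58, 84.29, 84.29]
By sides: Isosceles, By angles: Acute

Isosceles, Acute


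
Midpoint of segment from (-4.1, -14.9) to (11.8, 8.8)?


M = (((-4.1)+11.8)/2, ((-14.9)+8.8)/2)
= (3.85, -3.05)

(3.85, -3.05)


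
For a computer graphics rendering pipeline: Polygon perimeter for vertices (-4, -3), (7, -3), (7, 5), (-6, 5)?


Sides: (-4, -3)->(7, -3): sqrt(121) = 11, (7, -3)->(7, 5): sqrt(64) = 8, (7, 5)->(-6, 5): sqrt(169) = 13, (-6, 5)->(-4, -3): sqrt(68) = 8.246211
Sum = 40.246211
Perimeter = 40.2462

40.2462


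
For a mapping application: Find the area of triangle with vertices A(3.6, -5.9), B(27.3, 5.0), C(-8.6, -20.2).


Area = |x_A(y_B-y_C) + x_B(y_C-y_A) + x_C(y_A-y_B)|/2
= |90.72 + (-390.39) + 93.74|/2
= 205.93/2 = 102.965

102.965


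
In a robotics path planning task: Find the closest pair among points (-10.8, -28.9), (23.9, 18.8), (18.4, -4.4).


d(P0,P1) = 58.9863, d(P0,P2) = 38.1168, d(P1,P2) = 23.843
Closest: P1 and P2

Closest pair: (23.9, 18.8) and (18.4, -4.4), distance = 23.843


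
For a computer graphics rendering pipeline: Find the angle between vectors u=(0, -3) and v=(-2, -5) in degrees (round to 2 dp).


u.v = 15, |u| = sqrt(9) = 3, |v| = sqrt(29) = 5.3852
cos(theta) = u.v/(|u||v|) = 15/sqrt(261) = 0.928477
theta = acos(0.928477) = 21.8 degrees

21.8 degrees


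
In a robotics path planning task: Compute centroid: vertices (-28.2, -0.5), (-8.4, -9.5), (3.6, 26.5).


Centroid = ((x_A+x_B+x_C)/3, (y_A+y_B+y_C)/3)
= (((-28.2)+(-8.4)+3.6)/3, ((-0.5)+(-9.5)+26.5)/3)
= (-11, 5.5)

(-11, 5.5)


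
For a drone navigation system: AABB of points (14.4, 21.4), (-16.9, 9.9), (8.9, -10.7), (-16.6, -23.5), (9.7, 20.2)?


x range: [-16.9, 14.4]
y range: [-23.5, 21.4]
Bounding box: (-16.9,-23.5) to (14.4,21.4)

(-16.9,-23.5) to (14.4,21.4)


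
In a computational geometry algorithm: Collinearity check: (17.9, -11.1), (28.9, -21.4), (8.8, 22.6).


Cross product: (28.9-17.9)*(22.6-(-11.1)) - ((-21.4)-(-11.1))*(8.8-17.9)
= 276.97

No, not collinear


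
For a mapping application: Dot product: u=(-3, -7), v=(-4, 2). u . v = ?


u . v = u_x*v_x + u_y*v_y = (-3)*(-4) + (-7)*2
= 12 + (-14) = -2

-2


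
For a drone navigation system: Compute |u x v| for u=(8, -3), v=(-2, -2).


|u x v| = |8*(-2) - (-3)*(-2)|
= |(-16) - 6| = 22

22


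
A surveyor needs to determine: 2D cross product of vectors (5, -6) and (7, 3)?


u x v = u_x*v_y - u_y*v_x = 5*3 - (-6)*7
= 15 - (-42) = 57

57


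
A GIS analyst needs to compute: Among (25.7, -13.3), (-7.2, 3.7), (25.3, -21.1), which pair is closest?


d(P0,P1) = 37.0326, d(P0,P2) = 7.8102, d(P1,P2) = 40.8814
Closest: P0 and P2

Closest pair: (25.7, -13.3) and (25.3, -21.1), distance = 7.8102


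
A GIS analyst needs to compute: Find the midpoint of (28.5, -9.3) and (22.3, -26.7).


M = ((28.5+22.3)/2, ((-9.3)+(-26.7))/2)
= (25.4, -18)

(25.4, -18)


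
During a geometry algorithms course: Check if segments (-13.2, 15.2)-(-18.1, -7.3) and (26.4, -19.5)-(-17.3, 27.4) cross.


Cross products: d1=340.85, d2=1553.91, d3=1061.03, d4=-152.03
d1*d2 < 0 and d3*d4 < 0? no

No, they don't intersect


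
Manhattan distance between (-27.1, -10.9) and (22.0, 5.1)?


|(-27.1)-22| + |(-10.9)-5.1| = 49.1 + 16 = 65.1

65.1


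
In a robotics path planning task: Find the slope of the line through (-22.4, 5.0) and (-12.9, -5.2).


slope = (y2-y1)/(x2-x1) = ((-5.2)-5)/((-12.9)-(-22.4)) = (-10.2)/9.5 = -1.0737

-1.0737


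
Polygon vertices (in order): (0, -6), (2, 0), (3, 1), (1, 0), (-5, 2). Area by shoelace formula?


Shoelace sum: (0*0 - 2*(-6)) + (2*1 - 3*0) + (3*0 - 1*1) + (1*2 - (-5)*0) + ((-5)*(-6) - 0*2)
= 45
Area = |45|/2 = 22.5

22.5


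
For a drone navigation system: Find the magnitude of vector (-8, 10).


|u| = sqrt((-8)^2 + 10^2) = sqrt(164) = 12.8062

12.8062


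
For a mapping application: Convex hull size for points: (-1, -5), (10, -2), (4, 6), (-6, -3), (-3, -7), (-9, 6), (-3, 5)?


Convex hull vertices (CCW): (-9, 6), (-6, -3), (-3, -7), (10, -2), (4, 6)
Count = 5

5


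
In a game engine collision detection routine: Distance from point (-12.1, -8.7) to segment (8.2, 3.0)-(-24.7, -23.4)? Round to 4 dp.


Project P onto AB: t = 0.5489 (clamped to [0,1])
Closest point on segment: (-9.8598, -11.4918)
Distance: 3.5794

3.5794


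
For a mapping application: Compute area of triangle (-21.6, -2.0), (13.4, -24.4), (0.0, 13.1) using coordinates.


Area = |x_A(y_B-y_C) + x_B(y_C-y_A) + x_C(y_A-y_B)|/2
= |810 + 202.34 + 0|/2
= 1012.34/2 = 506.17

506.17


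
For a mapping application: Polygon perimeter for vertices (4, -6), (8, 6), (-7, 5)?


Sides: (4, -6)->(8, 6): sqrt(160) = 12.649111, (8, 6)->(-7, 5): sqrt(226) = 15.033296, (-7, 5)->(4, -6): sqrt(242) = 15.556349
Sum = 43.238756
Perimeter = 43.2388

43.2388


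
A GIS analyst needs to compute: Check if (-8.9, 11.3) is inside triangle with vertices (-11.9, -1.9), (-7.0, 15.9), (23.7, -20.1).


Cross products: AB x AP = 11.28, BC x BP = -209.62, CA x CP = -524.52
All same sign? no

No, outside


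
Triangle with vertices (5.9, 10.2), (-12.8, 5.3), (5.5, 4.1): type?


Side lengths squared: AB^2=373.7, BC^2=336.33, CA^2=37.37
Sorted: [37.37, 336.33, 373.7]
By sides: Scalene, By angles: Right

Scalene, Right


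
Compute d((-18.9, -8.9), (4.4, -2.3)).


dx=23.3, dy=6.6
d^2 = 23.3^2 + 6.6^2 = 586.45
d = sqrt(586.45) = 24.2167

24.2167


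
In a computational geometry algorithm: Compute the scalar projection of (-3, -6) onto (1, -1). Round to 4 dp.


u.v = 3, |v| = sqrt(2) = 1.4142
Scalar projection = u.v / |v| = 3 / sqrt(2) = 2.1213

2.1213


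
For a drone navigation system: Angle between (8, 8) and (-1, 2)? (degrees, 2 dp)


u.v = 8, |u| = sqrt(128) = 11.3137, |v| = sqrt(5) = 2.2361
cos(theta) = u.v/(|u||v|) = 8/sqrt(640) = 0.316228
theta = acos(0.316228) = 71.57 degrees

71.57 degrees


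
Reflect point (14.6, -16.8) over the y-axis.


Reflection over y-axis: (x,y) -> (-x,y)
(14.6, -16.8) -> (-14.6, -16.8)

(-14.6, -16.8)


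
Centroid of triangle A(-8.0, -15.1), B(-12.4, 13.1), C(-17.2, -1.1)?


Centroid = ((x_A+x_B+x_C)/3, (y_A+y_B+y_C)/3)
= (((-8)+(-12.4)+(-17.2))/3, ((-15.1)+13.1+(-1.1))/3)
= (-12.5333, -1.0333)

(-12.5333, -1.0333)


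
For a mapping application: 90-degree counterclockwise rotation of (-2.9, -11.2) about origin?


90° CCW: (x,y) -> (-y, x)
(-2.9,-11.2) -> (11.2, -2.9)

(11.2, -2.9)


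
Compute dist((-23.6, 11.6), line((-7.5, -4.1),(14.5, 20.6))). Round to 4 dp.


|cross product| = 743.07
|line direction| = sqrt(1094.09) = 33.077
Distance = 743.07/sqrt(1094.09) = 22.4648

22.4648


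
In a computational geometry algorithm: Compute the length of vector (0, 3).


|u| = sqrt(0^2 + 3^2) = sqrt(9) = 3

3


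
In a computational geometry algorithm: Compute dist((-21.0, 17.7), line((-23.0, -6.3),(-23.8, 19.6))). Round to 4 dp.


|cross product| = 71
|line direction| = sqrt(671.45) = 25.9124
Distance = 71/sqrt(671.45) = 2.74

2.74


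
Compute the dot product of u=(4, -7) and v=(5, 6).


u . v = u_x*v_x + u_y*v_y = 4*5 + (-7)*6
= 20 + (-42) = -22

-22


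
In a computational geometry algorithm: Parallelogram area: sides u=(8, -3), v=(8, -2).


|u x v| = |8*(-2) - (-3)*8|
= |(-16) - (-24)| = 8

8


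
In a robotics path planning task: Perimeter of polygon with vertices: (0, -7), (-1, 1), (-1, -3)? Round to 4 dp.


Sides: (0, -7)->(-1, 1): sqrt(65) = 8.062258, (-1, 1)->(-1, -3): sqrt(16) = 4, (-1, -3)->(0, -7): sqrt(17) = 4.123106
Sum = 16.185364
Perimeter = 16.1854

16.1854


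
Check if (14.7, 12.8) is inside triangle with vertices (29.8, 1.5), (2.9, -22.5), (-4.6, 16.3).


Cross products: AB x AP = -666.37, BC x BP = -722.59, CA x CP = 165.24
All same sign? no

No, outside


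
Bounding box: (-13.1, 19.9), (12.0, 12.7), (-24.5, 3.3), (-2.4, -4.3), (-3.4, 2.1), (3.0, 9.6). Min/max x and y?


x range: [-24.5, 12]
y range: [-4.3, 19.9]
Bounding box: (-24.5,-4.3) to (12,19.9)

(-24.5,-4.3) to (12,19.9)


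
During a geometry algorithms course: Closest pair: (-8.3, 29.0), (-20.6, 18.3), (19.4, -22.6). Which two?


d(P0,P1) = 16.3028, d(P0,P2) = 58.5649, d(P1,P2) = 57.2085
Closest: P0 and P1

Closest pair: (-8.3, 29.0) and (-20.6, 18.3), distance = 16.3028


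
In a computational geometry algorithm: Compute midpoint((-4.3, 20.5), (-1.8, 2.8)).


M = (((-4.3)+(-1.8))/2, (20.5+2.8)/2)
= (-3.05, 11.65)

(-3.05, 11.65)


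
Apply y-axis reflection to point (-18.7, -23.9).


Reflection over y-axis: (x,y) -> (-x,y)
(-18.7, -23.9) -> (18.7, -23.9)

(18.7, -23.9)


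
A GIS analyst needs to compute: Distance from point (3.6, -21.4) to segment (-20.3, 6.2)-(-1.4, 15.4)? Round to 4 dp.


Project P onto AB: t = 0.4476 (clamped to [0,1])
Closest point on segment: (-11.8396, 10.3183)
Distance: 35.2765

35.2765


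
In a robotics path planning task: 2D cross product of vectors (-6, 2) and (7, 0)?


u x v = u_x*v_y - u_y*v_x = (-6)*0 - 2*7
= 0 - 14 = -14

-14


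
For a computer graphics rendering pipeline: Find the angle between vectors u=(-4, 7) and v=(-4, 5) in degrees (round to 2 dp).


u.v = 51, |u| = sqrt(65) = 8.0623, |v| = sqrt(41) = 6.4031
cos(theta) = u.v/(|u||v|) = 51/sqrt(2665) = 0.98792
theta = acos(0.98792) = 8.91 degrees

8.91 degrees


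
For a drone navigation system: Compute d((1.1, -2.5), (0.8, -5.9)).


dx=-0.3, dy=-3.4
d^2 = (-0.3)^2 + (-3.4)^2 = 11.65
d = sqrt(11.65) = 3.4132

3.4132


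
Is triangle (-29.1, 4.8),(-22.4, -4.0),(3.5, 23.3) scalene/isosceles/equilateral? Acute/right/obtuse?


Side lengths squared: AB^2=122.33, BC^2=1416.1, CA^2=1405.01
Sorted: [122.33, 1405.01, 1416.1]
By sides: Scalene, By angles: Acute

Scalene, Acute


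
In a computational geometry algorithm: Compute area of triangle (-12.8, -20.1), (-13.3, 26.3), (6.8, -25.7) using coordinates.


Area = |x_A(y_B-y_C) + x_B(y_C-y_A) + x_C(y_A-y_B)|/2
= |(-665.6) + 74.48 + (-315.52)|/2
= 906.64/2 = 453.32

453.32


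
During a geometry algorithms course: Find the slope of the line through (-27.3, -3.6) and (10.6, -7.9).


slope = (y2-y1)/(x2-x1) = ((-7.9)-(-3.6))/(10.6-(-27.3)) = (-4.3)/37.9 = -0.1135

-0.1135


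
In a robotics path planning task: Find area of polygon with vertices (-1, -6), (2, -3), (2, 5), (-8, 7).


Shoelace sum: ((-1)*(-3) - 2*(-6)) + (2*5 - 2*(-3)) + (2*7 - (-8)*5) + ((-8)*(-6) - (-1)*7)
= 140
Area = |140|/2 = 70

70


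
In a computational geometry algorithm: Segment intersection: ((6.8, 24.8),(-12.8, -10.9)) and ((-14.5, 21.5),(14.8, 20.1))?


Cross products: d1=126.51, d2=-946.94, d3=-695.73, d4=377.72
d1*d2 < 0 and d3*d4 < 0? yes

Yes, they intersect


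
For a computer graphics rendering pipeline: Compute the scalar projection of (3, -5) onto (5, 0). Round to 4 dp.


u.v = 15, |v| = sqrt(25) = 5
Scalar projection = u.v / |v| = 15 / sqrt(25) = 3

3


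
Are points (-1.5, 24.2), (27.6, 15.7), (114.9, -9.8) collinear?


Cross product: (27.6-(-1.5))*((-9.8)-24.2) - (15.7-24.2)*(114.9-(-1.5))
= 0

Yes, collinear


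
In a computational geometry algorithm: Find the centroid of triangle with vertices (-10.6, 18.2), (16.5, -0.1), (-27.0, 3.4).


Centroid = ((x_A+x_B+x_C)/3, (y_A+y_B+y_C)/3)
= (((-10.6)+16.5+(-27))/3, (18.2+(-0.1)+3.4)/3)
= (-7.0333, 7.1667)

(-7.0333, 7.1667)


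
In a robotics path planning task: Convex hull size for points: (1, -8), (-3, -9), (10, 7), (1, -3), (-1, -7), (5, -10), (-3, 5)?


Convex hull vertices (CCW): (-3, -9), (5, -10), (10, 7), (-3, 5)
Count = 4

4


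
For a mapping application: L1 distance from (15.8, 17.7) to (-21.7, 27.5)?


|15.8-(-21.7)| + |17.7-27.5| = 37.5 + 9.8 = 47.3

47.3


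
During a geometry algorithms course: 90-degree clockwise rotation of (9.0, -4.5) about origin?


90° CW: (x,y) -> (y, -x)
(9,-4.5) -> (-4.5, -9)

(-4.5, -9)


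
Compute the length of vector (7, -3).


|u| = sqrt(7^2 + (-3)^2) = sqrt(58) = 7.6158

7.6158


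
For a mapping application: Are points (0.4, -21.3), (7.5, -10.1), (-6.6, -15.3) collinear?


Cross product: (7.5-0.4)*((-15.3)-(-21.3)) - ((-10.1)-(-21.3))*((-6.6)-0.4)
= 121

No, not collinear


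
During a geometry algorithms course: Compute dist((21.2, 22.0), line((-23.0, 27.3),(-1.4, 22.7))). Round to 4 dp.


|cross product| = 88.84
|line direction| = sqrt(487.72) = 22.0844
Distance = 88.84/sqrt(487.72) = 4.0228

4.0228


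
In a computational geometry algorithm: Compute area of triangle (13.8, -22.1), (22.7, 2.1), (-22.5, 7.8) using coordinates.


Area = |x_A(y_B-y_C) + x_B(y_C-y_A) + x_C(y_A-y_B)|/2
= |(-78.66) + 678.73 + 544.5|/2
= 1144.57/2 = 572.285

572.285


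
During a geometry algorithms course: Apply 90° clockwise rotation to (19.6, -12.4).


90° CW: (x,y) -> (y, -x)
(19.6,-12.4) -> (-12.4, -19.6)

(-12.4, -19.6)


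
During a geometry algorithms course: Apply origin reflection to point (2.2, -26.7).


Reflection over origin: (x,y) -> (-x,-y)
(2.2, -26.7) -> (-2.2, 26.7)

(-2.2, 26.7)


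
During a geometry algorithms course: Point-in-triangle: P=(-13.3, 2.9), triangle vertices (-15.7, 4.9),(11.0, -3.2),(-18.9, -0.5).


Cross products: AB x AP = -33.96, BC x BP = -116.78, CA x CP = -19.36
All same sign? yes

Yes, inside


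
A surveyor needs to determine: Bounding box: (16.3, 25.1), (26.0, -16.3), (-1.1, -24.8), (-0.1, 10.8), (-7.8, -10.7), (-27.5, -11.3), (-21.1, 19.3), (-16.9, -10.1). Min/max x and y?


x range: [-27.5, 26]
y range: [-24.8, 25.1]
Bounding box: (-27.5,-24.8) to (26,25.1)

(-27.5,-24.8) to (26,25.1)


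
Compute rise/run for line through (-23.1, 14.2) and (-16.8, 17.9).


slope = (y2-y1)/(x2-x1) = (17.9-14.2)/((-16.8)-(-23.1)) = 3.7/6.3 = 0.5873

0.5873


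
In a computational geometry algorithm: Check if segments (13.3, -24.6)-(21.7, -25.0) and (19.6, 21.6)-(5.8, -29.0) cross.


Cross products: d1=318.78, d2=749.34, d3=390.6, d4=-39.96
d1*d2 < 0 and d3*d4 < 0? no

No, they don't intersect


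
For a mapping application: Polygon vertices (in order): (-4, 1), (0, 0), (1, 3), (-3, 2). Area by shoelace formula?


Shoelace sum: ((-4)*0 - 0*1) + (0*3 - 1*0) + (1*2 - (-3)*3) + ((-3)*1 - (-4)*2)
= 16
Area = |16|/2 = 8

8


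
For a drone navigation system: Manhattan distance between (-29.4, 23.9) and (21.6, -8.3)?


|(-29.4)-21.6| + |23.9-(-8.3)| = 51 + 32.2 = 83.2

83.2


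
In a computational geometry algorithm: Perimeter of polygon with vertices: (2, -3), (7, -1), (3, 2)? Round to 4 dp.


Sides: (2, -3)->(7, -1): sqrt(29) = 5.385165, (7, -1)->(3, 2): sqrt(25) = 5, (3, 2)->(2, -3): sqrt(26) = 5.09902
Sum = 15.484185
Perimeter = 15.4842

15.4842


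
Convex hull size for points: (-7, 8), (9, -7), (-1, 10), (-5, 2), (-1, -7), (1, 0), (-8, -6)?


Convex hull vertices (CCW): (-8, -6), (-1, -7), (9, -7), (-1, 10), (-7, 8)
Count = 5

5


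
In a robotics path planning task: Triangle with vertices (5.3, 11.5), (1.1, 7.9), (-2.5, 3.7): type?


Side lengths squared: AB^2=30.6, BC^2=30.6, CA^2=121.68
Sorted: [30.6, 30.6, 121.68]
By sides: Isosceles, By angles: Obtuse

Isosceles, Obtuse


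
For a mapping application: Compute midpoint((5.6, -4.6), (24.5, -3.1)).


M = ((5.6+24.5)/2, ((-4.6)+(-3.1))/2)
= (15.05, -3.85)

(15.05, -3.85)


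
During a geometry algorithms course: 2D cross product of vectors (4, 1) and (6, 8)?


u x v = u_x*v_y - u_y*v_x = 4*8 - 1*6
= 32 - 6 = 26

26


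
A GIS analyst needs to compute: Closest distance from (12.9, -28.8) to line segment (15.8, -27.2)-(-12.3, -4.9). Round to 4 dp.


Project P onto AB: t = 0.0356 (clamped to [0,1])
Closest point on segment: (14.7997, -26.4062)
Distance: 3.056

3.056


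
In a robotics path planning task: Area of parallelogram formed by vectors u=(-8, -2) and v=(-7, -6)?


|u x v| = |(-8)*(-6) - (-2)*(-7)|
= |48 - 14| = 34

34


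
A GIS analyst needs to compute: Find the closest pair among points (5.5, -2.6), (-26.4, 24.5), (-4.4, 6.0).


d(P0,P1) = 41.8571, d(P0,P2) = 13.1137, d(P1,P2) = 28.7446
Closest: P0 and P2

Closest pair: (5.5, -2.6) and (-4.4, 6.0), distance = 13.1137


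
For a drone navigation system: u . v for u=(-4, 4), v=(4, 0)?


u . v = u_x*v_x + u_y*v_y = (-4)*4 + 4*0
= (-16) + 0 = -16

-16


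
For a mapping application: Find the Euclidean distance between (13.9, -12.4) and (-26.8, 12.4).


dx=-40.7, dy=24.8
d^2 = (-40.7)^2 + 24.8^2 = 2271.53
d = sqrt(2271.53) = 47.6606

47.6606


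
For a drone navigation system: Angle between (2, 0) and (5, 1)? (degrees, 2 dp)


u.v = 10, |u| = sqrt(4) = 2, |v| = sqrt(26) = 5.099
cos(theta) = u.v/(|u||v|) = 10/sqrt(104) = 0.980581
theta = acos(0.980581) = 11.31 degrees

11.31 degrees


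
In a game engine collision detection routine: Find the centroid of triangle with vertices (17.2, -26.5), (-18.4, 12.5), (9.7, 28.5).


Centroid = ((x_A+x_B+x_C)/3, (y_A+y_B+y_C)/3)
= ((17.2+(-18.4)+9.7)/3, ((-26.5)+12.5+28.5)/3)
= (2.8333, 4.8333)

(2.8333, 4.8333)


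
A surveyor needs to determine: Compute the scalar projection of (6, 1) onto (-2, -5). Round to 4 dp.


u.v = -17, |v| = sqrt(29) = 5.3852
Scalar projection = u.v / |v| = -17 / sqrt(29) = -3.1568

-3.1568


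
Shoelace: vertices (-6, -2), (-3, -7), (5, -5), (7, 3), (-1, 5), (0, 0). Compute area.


Shoelace sum: ((-6)*(-7) - (-3)*(-2)) + ((-3)*(-5) - 5*(-7)) + (5*3 - 7*(-5)) + (7*5 - (-1)*3) + ((-1)*0 - 0*5) + (0*(-2) - (-6)*0)
= 174
Area = |174|/2 = 87

87


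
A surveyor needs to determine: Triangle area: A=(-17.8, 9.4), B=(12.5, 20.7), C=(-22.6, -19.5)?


Area = |x_A(y_B-y_C) + x_B(y_C-y_A) + x_C(y_A-y_B)|/2
= |(-715.56) + (-361.25) + 255.38|/2
= 821.43/2 = 410.715

410.715


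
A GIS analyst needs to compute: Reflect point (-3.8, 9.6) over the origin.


Reflection over origin: (x,y) -> (-x,-y)
(-3.8, 9.6) -> (3.8, -9.6)

(3.8, -9.6)


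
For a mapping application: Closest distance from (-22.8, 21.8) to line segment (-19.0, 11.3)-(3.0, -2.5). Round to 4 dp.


Project P onto AB: t = 0 (clamped to [0,1])
Closest point on segment: (-19, 11.3)
Distance: 11.1665

11.1665


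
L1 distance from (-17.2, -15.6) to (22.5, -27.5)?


|(-17.2)-22.5| + |(-15.6)-(-27.5)| = 39.7 + 11.9 = 51.6

51.6


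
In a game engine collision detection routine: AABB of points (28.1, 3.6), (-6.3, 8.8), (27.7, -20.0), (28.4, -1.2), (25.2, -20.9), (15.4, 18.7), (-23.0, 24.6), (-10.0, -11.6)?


x range: [-23, 28.4]
y range: [-20.9, 24.6]
Bounding box: (-23,-20.9) to (28.4,24.6)

(-23,-20.9) to (28.4,24.6)


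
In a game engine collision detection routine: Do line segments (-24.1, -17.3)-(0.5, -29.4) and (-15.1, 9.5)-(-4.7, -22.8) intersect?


Cross products: d1=-569.42, d2=99.32, d3=768.18, d4=99.44
d1*d2 < 0 and d3*d4 < 0? no

No, they don't intersect


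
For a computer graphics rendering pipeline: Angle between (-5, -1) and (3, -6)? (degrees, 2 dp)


u.v = -9, |u| = sqrt(26) = 5.099, |v| = sqrt(45) = 6.7082
cos(theta) = u.v/(|u||v|) = -9/sqrt(1170) = -0.263117
theta = acos(-0.263117) = 105.26 degrees

105.26 degrees


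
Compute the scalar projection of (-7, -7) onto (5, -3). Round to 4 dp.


u.v = -14, |v| = sqrt(34) = 5.831
Scalar projection = u.v / |v| = -14 / sqrt(34) = -2.401

-2.401


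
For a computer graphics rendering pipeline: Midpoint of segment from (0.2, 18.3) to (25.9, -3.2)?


M = ((0.2+25.9)/2, (18.3+(-3.2))/2)
= (13.05, 7.55)

(13.05, 7.55)


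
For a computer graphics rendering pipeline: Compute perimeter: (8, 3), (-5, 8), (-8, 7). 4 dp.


Sides: (8, 3)->(-5, 8): sqrt(194) = 13.928388, (-5, 8)->(-8, 7): sqrt(10) = 3.162278, (-8, 7)->(8, 3): sqrt(272) = 16.492423
Sum = 33.583089
Perimeter = 33.5831

33.5831


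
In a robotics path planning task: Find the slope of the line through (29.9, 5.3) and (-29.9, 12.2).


slope = (y2-y1)/(x2-x1) = (12.2-5.3)/((-29.9)-29.9) = 6.9/(-59.8) = -0.1154

-0.1154


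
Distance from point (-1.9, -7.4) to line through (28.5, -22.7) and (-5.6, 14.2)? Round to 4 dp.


|cross product| = 600.03
|line direction| = sqrt(2524.42) = 50.2436
Distance = 600.03/sqrt(2524.42) = 11.9424

11.9424


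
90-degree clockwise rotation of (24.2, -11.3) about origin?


90° CW: (x,y) -> (y, -x)
(24.2,-11.3) -> (-11.3, -24.2)

(-11.3, -24.2)


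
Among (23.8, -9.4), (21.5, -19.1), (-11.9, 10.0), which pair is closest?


d(P0,P1) = 9.969, d(P0,P2) = 40.6307, d(P1,P2) = 44.2986
Closest: P0 and P1

Closest pair: (23.8, -9.4) and (21.5, -19.1), distance = 9.969


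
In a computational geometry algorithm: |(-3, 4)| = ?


|u| = sqrt((-3)^2 + 4^2) = sqrt(25) = 5

5


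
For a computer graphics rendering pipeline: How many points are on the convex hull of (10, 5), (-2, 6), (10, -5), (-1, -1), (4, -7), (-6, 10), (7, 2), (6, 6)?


Convex hull vertices (CCW): (-6, 10), (-1, -1), (4, -7), (10, -5), (10, 5)
Count = 5

5


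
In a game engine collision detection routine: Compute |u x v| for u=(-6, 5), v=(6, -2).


|u x v| = |(-6)*(-2) - 5*6|
= |12 - 30| = 18

18


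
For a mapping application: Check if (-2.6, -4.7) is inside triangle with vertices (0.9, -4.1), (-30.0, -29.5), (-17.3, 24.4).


Cross products: AB x AP = -70.36, BC x BP = -1161.9, CA x CP = -110.67
All same sign? yes

Yes, inside


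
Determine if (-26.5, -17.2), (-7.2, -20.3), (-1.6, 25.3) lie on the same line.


Cross product: ((-7.2)-(-26.5))*(25.3-(-17.2)) - ((-20.3)-(-17.2))*((-1.6)-(-26.5))
= 897.44

No, not collinear


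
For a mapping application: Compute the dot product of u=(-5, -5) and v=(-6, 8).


u . v = u_x*v_x + u_y*v_y = (-5)*(-6) + (-5)*8
= 30 + (-40) = -10

-10


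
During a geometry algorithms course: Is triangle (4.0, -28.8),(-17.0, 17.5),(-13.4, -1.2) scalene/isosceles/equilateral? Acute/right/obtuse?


Side lengths squared: AB^2=2584.69, BC^2=362.65, CA^2=1064.52
Sorted: [362.65, 1064.52, 2584.69]
By sides: Scalene, By angles: Obtuse

Scalene, Obtuse


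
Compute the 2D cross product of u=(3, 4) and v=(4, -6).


u x v = u_x*v_y - u_y*v_x = 3*(-6) - 4*4
= (-18) - 16 = -34

-34


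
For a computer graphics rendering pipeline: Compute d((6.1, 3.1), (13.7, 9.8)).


dx=7.6, dy=6.7
d^2 = 7.6^2 + 6.7^2 = 102.65
d = sqrt(102.65) = 10.1316

10.1316


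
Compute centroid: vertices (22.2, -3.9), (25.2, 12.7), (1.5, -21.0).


Centroid = ((x_A+x_B+x_C)/3, (y_A+y_B+y_C)/3)
= ((22.2+25.2+1.5)/3, ((-3.9)+12.7+(-21))/3)
= (16.3, -4.0667)

(16.3, -4.0667)


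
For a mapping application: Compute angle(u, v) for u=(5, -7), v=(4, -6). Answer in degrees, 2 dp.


u.v = 62, |u| = sqrt(74) = 8.6023, |v| = sqrt(52) = 7.2111
cos(theta) = u.v/(|u||v|) = 62/sqrt(3848) = 0.99948
theta = acos(0.99948) = 1.85 degrees

1.85 degrees


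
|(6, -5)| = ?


|u| = sqrt(6^2 + (-5)^2) = sqrt(61) = 7.8102

7.8102


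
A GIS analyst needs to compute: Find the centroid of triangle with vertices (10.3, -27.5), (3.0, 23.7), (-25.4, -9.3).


Centroid = ((x_A+x_B+x_C)/3, (y_A+y_B+y_C)/3)
= ((10.3+3+(-25.4))/3, ((-27.5)+23.7+(-9.3))/3)
= (-4.0333, -4.3667)

(-4.0333, -4.3667)


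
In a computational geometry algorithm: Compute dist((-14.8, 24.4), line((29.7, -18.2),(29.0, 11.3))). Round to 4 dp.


|cross product| = 1282.93
|line direction| = sqrt(870.74) = 29.5083
Distance = 1282.93/sqrt(870.74) = 43.4769

43.4769


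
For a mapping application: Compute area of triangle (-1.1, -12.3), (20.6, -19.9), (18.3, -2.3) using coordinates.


Area = |x_A(y_B-y_C) + x_B(y_C-y_A) + x_C(y_A-y_B)|/2
= |19.36 + 206 + 139.08|/2
= 364.44/2 = 182.22

182.22


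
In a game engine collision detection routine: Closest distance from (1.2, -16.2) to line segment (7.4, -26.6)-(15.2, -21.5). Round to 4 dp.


Project P onto AB: t = 0.0539 (clamped to [0,1])
Closest point on segment: (7.8203, -26.3252)
Distance: 12.0974

12.0974


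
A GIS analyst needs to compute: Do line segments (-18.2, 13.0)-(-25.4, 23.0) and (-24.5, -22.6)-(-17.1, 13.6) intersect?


Cross products: d1=35.38, d2=370.02, d3=319.32, d4=-15.32
d1*d2 < 0 and d3*d4 < 0? no

No, they don't intersect


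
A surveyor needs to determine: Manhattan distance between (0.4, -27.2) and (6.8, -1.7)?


|0.4-6.8| + |(-27.2)-(-1.7)| = 6.4 + 25.5 = 31.9

31.9


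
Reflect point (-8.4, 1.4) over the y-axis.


Reflection over y-axis: (x,y) -> (-x,y)
(-8.4, 1.4) -> (8.4, 1.4)

(8.4, 1.4)


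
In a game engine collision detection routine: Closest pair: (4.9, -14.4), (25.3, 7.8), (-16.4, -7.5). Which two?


d(P0,P1) = 30.1496, d(P0,P2) = 22.3897, d(P1,P2) = 44.4182
Closest: P0 and P2

Closest pair: (4.9, -14.4) and (-16.4, -7.5), distance = 22.3897


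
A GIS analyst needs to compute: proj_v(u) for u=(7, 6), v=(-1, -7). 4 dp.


u.v = -49, |v| = sqrt(50) = 7.0711
Scalar projection = u.v / |v| = -49 / sqrt(50) = -6.9296

-6.9296


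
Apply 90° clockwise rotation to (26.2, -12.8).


90° CW: (x,y) -> (y, -x)
(26.2,-12.8) -> (-12.8, -26.2)

(-12.8, -26.2)


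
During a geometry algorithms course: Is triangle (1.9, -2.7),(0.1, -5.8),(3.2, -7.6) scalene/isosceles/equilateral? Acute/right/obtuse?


Side lengths squared: AB^2=12.85, BC^2=12.85, CA^2=25.7
Sorted: [12.85, 12.85, 25.7]
By sides: Isosceles, By angles: Right

Isosceles, Right


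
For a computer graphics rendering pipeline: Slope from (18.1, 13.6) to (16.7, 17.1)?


slope = (y2-y1)/(x2-x1) = (17.1-13.6)/(16.7-18.1) = 3.5/(-1.4) = -2.5

-2.5


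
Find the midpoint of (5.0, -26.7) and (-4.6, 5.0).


M = ((5+(-4.6))/2, ((-26.7)+5)/2)
= (0.2, -10.85)

(0.2, -10.85)


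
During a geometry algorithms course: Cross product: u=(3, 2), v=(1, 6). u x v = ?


u x v = u_x*v_y - u_y*v_x = 3*6 - 2*1
= 18 - 2 = 16

16


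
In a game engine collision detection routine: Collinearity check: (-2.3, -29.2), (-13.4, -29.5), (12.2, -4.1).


Cross product: ((-13.4)-(-2.3))*((-4.1)-(-29.2)) - ((-29.5)-(-29.2))*(12.2-(-2.3))
= -274.26

No, not collinear


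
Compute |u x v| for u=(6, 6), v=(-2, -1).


|u x v| = |6*(-1) - 6*(-2)|
= |(-6) - (-12)| = 6

6


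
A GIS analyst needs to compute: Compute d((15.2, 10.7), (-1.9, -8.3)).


dx=-17.1, dy=-19
d^2 = (-17.1)^2 + (-19)^2 = 653.41
d = sqrt(653.41) = 25.5619

25.5619


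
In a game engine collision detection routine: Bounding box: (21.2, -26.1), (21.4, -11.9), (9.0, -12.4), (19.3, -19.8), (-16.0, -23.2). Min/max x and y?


x range: [-16, 21.4]
y range: [-26.1, -11.9]
Bounding box: (-16,-26.1) to (21.4,-11.9)

(-16,-26.1) to (21.4,-11.9)


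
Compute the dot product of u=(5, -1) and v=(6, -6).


u . v = u_x*v_x + u_y*v_y = 5*6 + (-1)*(-6)
= 30 + 6 = 36

36


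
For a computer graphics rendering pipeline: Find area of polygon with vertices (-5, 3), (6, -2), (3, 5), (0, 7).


Shoelace sum: ((-5)*(-2) - 6*3) + (6*5 - 3*(-2)) + (3*7 - 0*5) + (0*3 - (-5)*7)
= 84
Area = |84|/2 = 42

42


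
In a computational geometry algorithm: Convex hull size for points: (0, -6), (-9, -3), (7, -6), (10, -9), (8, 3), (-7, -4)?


Convex hull vertices (CCW): (-9, -3), (-7, -4), (10, -9), (8, 3)
Count = 4

4


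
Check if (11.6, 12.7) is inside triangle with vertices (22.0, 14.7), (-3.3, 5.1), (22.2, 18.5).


Cross products: AB x AP = -49.24, BC x BP = -5.86, CA x CP = -39.12
All same sign? yes

Yes, inside


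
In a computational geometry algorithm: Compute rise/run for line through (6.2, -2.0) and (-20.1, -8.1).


slope = (y2-y1)/(x2-x1) = ((-8.1)-(-2))/((-20.1)-6.2) = (-6.1)/(-26.3) = 0.2319

0.2319


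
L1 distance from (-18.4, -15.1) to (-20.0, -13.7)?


|(-18.4)-(-20)| + |(-15.1)-(-13.7)| = 1.6 + 1.4 = 3

3


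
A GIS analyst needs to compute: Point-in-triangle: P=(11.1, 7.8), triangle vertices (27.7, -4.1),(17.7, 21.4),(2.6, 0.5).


Cross products: AB x AP = 304.3, BC x BP = 67.42, CA x CP = 222.33
All same sign? yes

Yes, inside


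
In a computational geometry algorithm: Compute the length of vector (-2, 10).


|u| = sqrt((-2)^2 + 10^2) = sqrt(104) = 10.198

10.198


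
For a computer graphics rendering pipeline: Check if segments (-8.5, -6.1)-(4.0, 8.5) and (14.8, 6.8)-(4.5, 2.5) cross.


Cross products: d1=32.68, d2=-63.95, d3=-178.93, d4=-82.3
d1*d2 < 0 and d3*d4 < 0? no

No, they don't intersect


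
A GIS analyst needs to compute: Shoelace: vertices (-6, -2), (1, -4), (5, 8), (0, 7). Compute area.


Shoelace sum: ((-6)*(-4) - 1*(-2)) + (1*8 - 5*(-4)) + (5*7 - 0*8) + (0*(-2) - (-6)*7)
= 131
Area = |131|/2 = 65.5

65.5


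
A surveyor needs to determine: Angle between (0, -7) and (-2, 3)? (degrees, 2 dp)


u.v = -21, |u| = sqrt(49) = 7, |v| = sqrt(13) = 3.6056
cos(theta) = u.v/(|u||v|) = -21/sqrt(637) = -0.83205
theta = acos(-0.83205) = 146.31 degrees

146.31 degrees


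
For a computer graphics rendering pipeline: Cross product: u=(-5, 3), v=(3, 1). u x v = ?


u x v = u_x*v_y - u_y*v_x = (-5)*1 - 3*3
= (-5) - 9 = -14

-14


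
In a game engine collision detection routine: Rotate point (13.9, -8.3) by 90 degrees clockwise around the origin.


90° CW: (x,y) -> (y, -x)
(13.9,-8.3) -> (-8.3, -13.9)

(-8.3, -13.9)


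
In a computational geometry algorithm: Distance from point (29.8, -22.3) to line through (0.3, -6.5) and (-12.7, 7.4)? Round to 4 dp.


|cross product| = 204.65
|line direction| = sqrt(362.21) = 19.0318
Distance = 204.65/sqrt(362.21) = 10.753

10.753


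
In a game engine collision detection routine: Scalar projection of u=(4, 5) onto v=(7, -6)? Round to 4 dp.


u.v = -2, |v| = sqrt(85) = 9.2195
Scalar projection = u.v / |v| = -2 / sqrt(85) = -0.2169

-0.2169


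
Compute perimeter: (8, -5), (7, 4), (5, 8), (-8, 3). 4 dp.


Sides: (8, -5)->(7, 4): sqrt(82) = 9.055385, (7, 4)->(5, 8): sqrt(20) = 4.472136, (5, 8)->(-8, 3): sqrt(194) = 13.928388, (-8, 3)->(8, -5): sqrt(320) = 17.888544
Sum = 45.344453
Perimeter = 45.3445

45.3445


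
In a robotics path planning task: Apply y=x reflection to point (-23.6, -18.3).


Reflection over y=x: (x,y) -> (y,x)
(-23.6, -18.3) -> (-18.3, -23.6)

(-18.3, -23.6)


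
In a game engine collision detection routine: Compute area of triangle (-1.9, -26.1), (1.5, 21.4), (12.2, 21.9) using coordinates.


Area = |x_A(y_B-y_C) + x_B(y_C-y_A) + x_C(y_A-y_B)|/2
= |0.95 + 72 + (-579.5)|/2
= 506.55/2 = 253.275

253.275


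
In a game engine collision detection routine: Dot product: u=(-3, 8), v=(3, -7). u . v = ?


u . v = u_x*v_x + u_y*v_y = (-3)*3 + 8*(-7)
= (-9) + (-56) = -65

-65


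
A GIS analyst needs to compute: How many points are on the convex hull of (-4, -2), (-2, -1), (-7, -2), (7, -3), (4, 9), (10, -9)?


Convex hull vertices (CCW): (-7, -2), (10, -9), (4, 9)
Count = 3

3


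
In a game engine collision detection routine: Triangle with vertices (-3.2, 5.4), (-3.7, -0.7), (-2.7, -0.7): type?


Side lengths squared: AB^2=37.46, BC^2=1, CA^2=37.46
Sorted: [1, 37.46, 37.46]
By sides: Isosceles, By angles: Acute

Isosceles, Acute


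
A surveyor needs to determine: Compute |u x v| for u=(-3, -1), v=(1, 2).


|u x v| = |(-3)*2 - (-1)*1|
= |(-6) - (-1)| = 5

5


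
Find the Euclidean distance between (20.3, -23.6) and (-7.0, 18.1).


dx=-27.3, dy=41.7
d^2 = (-27.3)^2 + 41.7^2 = 2484.18
d = sqrt(2484.18) = 49.8415

49.8415


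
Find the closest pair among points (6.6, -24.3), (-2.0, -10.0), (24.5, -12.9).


d(P0,P1) = 16.6868, d(P0,P2) = 21.2219, d(P1,P2) = 26.6582
Closest: P0 and P1

Closest pair: (6.6, -24.3) and (-2.0, -10.0), distance = 16.6868


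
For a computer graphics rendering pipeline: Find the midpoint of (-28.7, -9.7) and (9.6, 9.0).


M = (((-28.7)+9.6)/2, ((-9.7)+9)/2)
= (-9.55, -0.35)

(-9.55, -0.35)


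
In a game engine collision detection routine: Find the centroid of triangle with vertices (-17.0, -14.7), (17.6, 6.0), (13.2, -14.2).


Centroid = ((x_A+x_B+x_C)/3, (y_A+y_B+y_C)/3)
= (((-17)+17.6+13.2)/3, ((-14.7)+6+(-14.2))/3)
= (4.6, -7.6333)

(4.6, -7.6333)


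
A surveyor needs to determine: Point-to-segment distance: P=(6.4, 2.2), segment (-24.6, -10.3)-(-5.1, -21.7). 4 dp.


Project P onto AB: t = 0.9055 (clamped to [0,1])
Closest point on segment: (-6.9426, -20.6228)
Distance: 26.4368

26.4368


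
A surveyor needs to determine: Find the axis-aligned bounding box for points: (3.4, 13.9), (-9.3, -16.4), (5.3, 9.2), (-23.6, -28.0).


x range: [-23.6, 5.3]
y range: [-28, 13.9]
Bounding box: (-23.6,-28) to (5.3,13.9)

(-23.6,-28) to (5.3,13.9)


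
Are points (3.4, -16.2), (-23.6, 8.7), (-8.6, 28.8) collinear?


Cross product: ((-23.6)-3.4)*(28.8-(-16.2)) - (8.7-(-16.2))*((-8.6)-3.4)
= -916.2

No, not collinear


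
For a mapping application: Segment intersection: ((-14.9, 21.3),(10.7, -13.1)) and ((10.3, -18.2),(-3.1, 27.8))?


Cross products: d1=629.9, d2=-86.74, d3=-144.32, d4=572.32
d1*d2 < 0 and d3*d4 < 0? yes

Yes, they intersect


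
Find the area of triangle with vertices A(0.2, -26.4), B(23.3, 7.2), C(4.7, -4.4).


Area = |x_A(y_B-y_C) + x_B(y_C-y_A) + x_C(y_A-y_B)|/2
= |2.32 + 512.6 + (-157.92)|/2
= 357/2 = 178.5

178.5


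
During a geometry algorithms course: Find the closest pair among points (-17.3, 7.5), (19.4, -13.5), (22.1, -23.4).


d(P0,P1) = 42.2834, d(P0,P2) = 50.0716, d(P1,P2) = 10.2616
Closest: P1 and P2

Closest pair: (19.4, -13.5) and (22.1, -23.4), distance = 10.2616
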